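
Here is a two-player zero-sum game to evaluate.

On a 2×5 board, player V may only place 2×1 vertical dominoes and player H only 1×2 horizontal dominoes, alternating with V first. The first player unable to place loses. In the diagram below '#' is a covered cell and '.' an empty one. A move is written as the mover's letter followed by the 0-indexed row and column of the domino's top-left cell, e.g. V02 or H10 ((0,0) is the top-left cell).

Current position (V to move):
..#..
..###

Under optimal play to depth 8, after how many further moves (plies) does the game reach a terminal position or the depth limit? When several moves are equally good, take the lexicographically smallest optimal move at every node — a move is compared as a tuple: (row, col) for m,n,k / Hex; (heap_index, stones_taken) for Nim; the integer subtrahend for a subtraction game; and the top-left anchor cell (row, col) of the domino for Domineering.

PV length from [..#../..###]: 3 plies

ply 1, V at ..#../..### | V00=+1→#.#../#.###*; V01=+1→.##../.####
ply 2, H at #.#../#.### | H03=-1→#.###/#.###*
ply 3, V at #.###/#.### | V01=+1→#####/#####*
ply 4: #####/##### is terminal -1 (H); from ..#../..### depth 8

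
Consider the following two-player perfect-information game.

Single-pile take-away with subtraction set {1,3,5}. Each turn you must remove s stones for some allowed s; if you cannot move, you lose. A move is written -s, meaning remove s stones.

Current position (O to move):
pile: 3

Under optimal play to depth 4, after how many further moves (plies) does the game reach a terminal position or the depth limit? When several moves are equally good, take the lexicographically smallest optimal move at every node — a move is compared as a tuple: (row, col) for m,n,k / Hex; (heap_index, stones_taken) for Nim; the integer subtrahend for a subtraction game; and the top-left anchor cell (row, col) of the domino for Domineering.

PV length from [3]: 3 plies

[3] O move#1: -1:+1/2*, -3:+1/0
[2] X move#2: -1:-1/1*
[1] O move#3: -1:+1/0*
[0] end (terminal -1, X#4); searched 3 to 4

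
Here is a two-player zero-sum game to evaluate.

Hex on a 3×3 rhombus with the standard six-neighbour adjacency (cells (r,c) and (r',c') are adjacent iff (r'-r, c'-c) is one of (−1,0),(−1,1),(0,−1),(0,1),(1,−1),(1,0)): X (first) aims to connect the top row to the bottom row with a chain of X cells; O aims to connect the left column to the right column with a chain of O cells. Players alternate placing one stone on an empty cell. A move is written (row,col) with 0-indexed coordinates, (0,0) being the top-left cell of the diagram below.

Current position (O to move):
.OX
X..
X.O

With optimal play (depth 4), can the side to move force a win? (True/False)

O winning at [.OX/X../X.O]: False

[.OX/X../X.O] O move#1: (0,0):-1/OOX/X../X.O*, (1,1):-1/.OX/XO./X.O, (1,2):-1/.OX/X.O/X.O, (2,1):-1/.OX/X../XOO
[OOX/X../X.O] X move#2: (1,1):+1/OOX/XX./X.O*, (1,2):+1/OOX/X.X/X.O, (2,1):+1/OOX/X../XXO
[OOX/XX./X.O] end (terminal -1, O#3); searched .OX/X../X.O to 4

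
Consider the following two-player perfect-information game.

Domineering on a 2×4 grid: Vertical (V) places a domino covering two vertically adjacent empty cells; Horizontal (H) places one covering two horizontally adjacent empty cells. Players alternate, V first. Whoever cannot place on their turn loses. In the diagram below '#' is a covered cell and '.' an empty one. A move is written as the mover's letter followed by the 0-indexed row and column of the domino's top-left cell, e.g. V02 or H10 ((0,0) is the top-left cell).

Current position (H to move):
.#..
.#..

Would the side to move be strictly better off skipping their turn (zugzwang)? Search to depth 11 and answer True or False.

[.#../.#..] H move#1: H02:+1/.###/.#..*, H12:+1/.#../.###
[.###/.#..] V move#2: V00:-1/####/##..*
[####/##..] H move#3: H12:+1/####/####*
[####/####] end (terminal -1, V#4); searched .#../.#.. to 11
suppose H passes — search the same position with V to move:
pass> [.#../.#..] V move#1: V00:-1/##../##.., V02:+1/.##./.##.*, V03:+1/.#.#/.#.#
pass> [.##./.##.] end (terminal -1, H#2); searched .#../.#.. to 11
for H: play +1, pass -1

zugzwang(.#../.#.., H) = False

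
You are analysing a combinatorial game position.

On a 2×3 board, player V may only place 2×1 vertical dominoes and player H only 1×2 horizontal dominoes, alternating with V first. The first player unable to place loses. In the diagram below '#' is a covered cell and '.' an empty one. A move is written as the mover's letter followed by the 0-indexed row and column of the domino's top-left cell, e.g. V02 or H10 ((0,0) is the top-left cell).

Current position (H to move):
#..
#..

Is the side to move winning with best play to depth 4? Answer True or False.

H winning at [#../#..]: True

[#../#..] H move#1: H01:+1/###/#..*, H11:+1/#../###
[###/#..] end (terminal -1, V#2); searched #../#.. to 4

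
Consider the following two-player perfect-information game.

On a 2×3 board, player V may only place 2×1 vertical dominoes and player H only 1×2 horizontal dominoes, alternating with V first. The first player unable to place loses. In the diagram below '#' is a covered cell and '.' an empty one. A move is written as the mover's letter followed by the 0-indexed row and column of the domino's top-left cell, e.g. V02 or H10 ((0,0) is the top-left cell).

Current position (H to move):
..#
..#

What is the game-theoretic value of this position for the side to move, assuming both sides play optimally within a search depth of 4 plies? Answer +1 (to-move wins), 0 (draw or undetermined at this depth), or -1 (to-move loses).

value(..#/..#, H) = +1

p1 H@[..#/..#]: H00[###/..#]+1* H10[..#/###]+1
p2 V@[###/..#] terminal -1; root [..#/..#] d4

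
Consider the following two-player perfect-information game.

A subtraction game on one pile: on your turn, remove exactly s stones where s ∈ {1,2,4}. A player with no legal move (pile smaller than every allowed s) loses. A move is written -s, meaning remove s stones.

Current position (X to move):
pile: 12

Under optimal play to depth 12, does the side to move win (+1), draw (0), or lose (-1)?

[12] X move#1: -1:-1/11*, -2:-1/10, -4:-1/8
[11] O move#2: -1:-1/10, -2:+1/9*, -4:-1/7
[9] X move#3: -1:-1/8*, -2:-1/7, -4:-1/5
[8] O move#4: -1:-1/7, -2:+1/6*, -4:-1/4
[6] X move#5: -1:-1/5*, -2:-1/4, -4:-1/2
[5] O move#6: -1:-1/4, -2:+1/3*, -4:-1/1
[3] X move#7: -1:-1/2*, -2:-1/1
[2] O move#8: -1:-1/1, -2:+1/0*
[0] end (terminal -1, X#9); searched 12 to 12

value(12, X) = -1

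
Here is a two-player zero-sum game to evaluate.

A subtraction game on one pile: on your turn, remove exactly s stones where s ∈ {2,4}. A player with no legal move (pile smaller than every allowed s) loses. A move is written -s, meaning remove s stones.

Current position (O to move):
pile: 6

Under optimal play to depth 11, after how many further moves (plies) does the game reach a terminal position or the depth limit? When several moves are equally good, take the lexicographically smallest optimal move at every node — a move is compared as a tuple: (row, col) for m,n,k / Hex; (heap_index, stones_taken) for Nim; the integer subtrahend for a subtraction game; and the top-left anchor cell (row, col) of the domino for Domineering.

p1 O@[6]: -2[4]-1* -4[2]-1
p2 X@[4]: -2[2]-1 -4[0]+1*
p3 O@[0] terminal -1; root [6] d11

PV length from [6]: 2 plies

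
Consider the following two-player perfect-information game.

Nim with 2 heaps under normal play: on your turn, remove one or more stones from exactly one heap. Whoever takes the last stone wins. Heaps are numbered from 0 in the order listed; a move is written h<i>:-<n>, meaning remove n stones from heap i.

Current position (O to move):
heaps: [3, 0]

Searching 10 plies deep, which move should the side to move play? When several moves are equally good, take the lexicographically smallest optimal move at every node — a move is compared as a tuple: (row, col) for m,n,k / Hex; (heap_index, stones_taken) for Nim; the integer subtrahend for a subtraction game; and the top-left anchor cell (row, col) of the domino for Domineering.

O's best at [(3,0)]: h0:-3

ply 1, O at (3,0) | h0:-1=-1→(2,0); h0:-2=-1→(1,0); h0:-3=+1→(0,0)*
ply 2: (0,0) is terminal -1 (X); from (3,0) depth 10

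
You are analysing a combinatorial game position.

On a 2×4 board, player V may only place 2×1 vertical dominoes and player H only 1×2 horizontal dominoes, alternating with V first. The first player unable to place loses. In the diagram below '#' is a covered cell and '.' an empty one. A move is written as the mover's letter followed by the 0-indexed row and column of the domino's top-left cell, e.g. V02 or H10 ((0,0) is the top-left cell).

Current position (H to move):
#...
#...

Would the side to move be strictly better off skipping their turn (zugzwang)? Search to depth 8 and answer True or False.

zugzwang(#.../#..., H) = False

ply 1, H at #.../#... | H01=+1→###./#...*; H02=+1→#.##/#...; H11=+1→#.../###.; H12=+1→#.../#.##
ply 2, V at ###./#... | V03=-1→####/#..#*
ply 3, H at ####/#..# | H11=+1→####/####*
ply 4: ####/#### is terminal -1 (V); from #.../#... depth 8
suppose H passes — search the same position with V to move:
pass> ply 1, V at #.../#... | V01=-1→##../##..; V02=+1→#.#./#.#.*; V03=-1→#..#/#..#
pass> ply 2: #.#./#.#. is terminal -1 (H); from #.../#... depth 8
for H: play +1, pass -1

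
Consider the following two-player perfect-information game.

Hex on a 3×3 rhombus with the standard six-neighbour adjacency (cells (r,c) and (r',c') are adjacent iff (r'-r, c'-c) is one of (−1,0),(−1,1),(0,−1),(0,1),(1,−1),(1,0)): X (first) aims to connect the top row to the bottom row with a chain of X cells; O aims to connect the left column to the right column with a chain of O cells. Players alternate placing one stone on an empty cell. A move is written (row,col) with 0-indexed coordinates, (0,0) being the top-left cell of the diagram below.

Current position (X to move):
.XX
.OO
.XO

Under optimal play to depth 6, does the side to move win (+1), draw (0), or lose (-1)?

[.XX/.OO/.XO] X move#1: (0,0):-1/XXX/.OO/.XO*, (1,0):-1/.XX/XOO/.XO, (2,0):-1/.XX/.OO/XXO
[XXX/.OO/.XO] O move#2: (1,0):+1/XXX/OOO/.XO*, (2,0):+1/XXX/.OO/OXO
[XXX/OOO/.XO] end (terminal -1, X#3); searched .XX/.OO/.XO to 6

value(.XX/.OO/.XO, X) = -1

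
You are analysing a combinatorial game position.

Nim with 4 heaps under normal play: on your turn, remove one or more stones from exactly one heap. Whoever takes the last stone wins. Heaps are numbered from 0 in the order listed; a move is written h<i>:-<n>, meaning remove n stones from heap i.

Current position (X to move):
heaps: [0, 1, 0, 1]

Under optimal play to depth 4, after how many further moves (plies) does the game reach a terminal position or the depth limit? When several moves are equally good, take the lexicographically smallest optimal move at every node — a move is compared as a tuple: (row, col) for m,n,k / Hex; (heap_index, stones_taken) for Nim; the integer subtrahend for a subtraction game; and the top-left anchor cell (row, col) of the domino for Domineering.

p1 X@[(0,1,0,1)]: h1:-1[(0,0,0,1)]-1* h3:-1[(0,1,0,0)]-1
p2 O@[(0,0,0,1)]: h3:-1[(0,0,0,0)]+1*
p3 X@[(0,0,0,0)] terminal -1; root [(0,1,0,1)] d4

PV length from [(0,1,0,1)]: 2 plies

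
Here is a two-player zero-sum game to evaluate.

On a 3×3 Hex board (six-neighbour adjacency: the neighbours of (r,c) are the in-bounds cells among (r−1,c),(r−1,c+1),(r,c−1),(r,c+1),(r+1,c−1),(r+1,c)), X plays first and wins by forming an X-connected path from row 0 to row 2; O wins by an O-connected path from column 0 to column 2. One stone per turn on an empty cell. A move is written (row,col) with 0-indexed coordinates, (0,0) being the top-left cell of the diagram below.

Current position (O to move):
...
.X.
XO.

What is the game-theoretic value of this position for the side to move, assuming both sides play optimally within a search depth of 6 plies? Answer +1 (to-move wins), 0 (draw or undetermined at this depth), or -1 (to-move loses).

value(.../.X./XO., O) = -1

p1 O@[.../.X./XO.]: (0,0)[O../.X./XO.]-1* (0,1)[.O./.X./XO.]-1 (0,2)[..O/.X./XO.]-1 (1,0)[.../OX./XO.]-1 (1,2)[.../.XO/XO.]-1 (2,2)[.../.X./XOO]-1
p2 X@[O../.X./XO.]: (0,1)[OX./.X./XO.]+1* (0,2)[O.X/.X./XO.]+1 (1,0)[O../XX./XO.]+1 (1,2)[O../.XX/XO.]+1 (2,2)[O../.X./XOX]+1
p3 O@[OX./.X./XO.] terminal -1; root [.../.X./XO.] d6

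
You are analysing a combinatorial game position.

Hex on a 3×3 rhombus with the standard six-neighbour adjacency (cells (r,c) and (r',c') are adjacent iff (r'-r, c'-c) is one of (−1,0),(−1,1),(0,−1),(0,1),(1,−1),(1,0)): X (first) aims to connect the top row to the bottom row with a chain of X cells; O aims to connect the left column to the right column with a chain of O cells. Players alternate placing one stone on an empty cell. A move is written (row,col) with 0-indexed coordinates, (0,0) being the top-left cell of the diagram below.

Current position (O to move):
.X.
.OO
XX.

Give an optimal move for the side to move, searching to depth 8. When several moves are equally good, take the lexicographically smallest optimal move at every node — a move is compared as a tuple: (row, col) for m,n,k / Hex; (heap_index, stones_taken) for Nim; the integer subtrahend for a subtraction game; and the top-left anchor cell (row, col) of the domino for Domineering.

O's best at [.X./.OO/XX.]: (1,0)

[.X./.OO/XX.] O move#1: (0,0):-1/OX./.OO/XX., (0,2):-1/.XO/.OO/XX., (1,0):+1/.X./OOO/XX.*, (2,2):-1/.X./.OO/XXO
[.X./OOO/XX.] end (terminal -1, X#2); searched .X./.OO/XX. to 8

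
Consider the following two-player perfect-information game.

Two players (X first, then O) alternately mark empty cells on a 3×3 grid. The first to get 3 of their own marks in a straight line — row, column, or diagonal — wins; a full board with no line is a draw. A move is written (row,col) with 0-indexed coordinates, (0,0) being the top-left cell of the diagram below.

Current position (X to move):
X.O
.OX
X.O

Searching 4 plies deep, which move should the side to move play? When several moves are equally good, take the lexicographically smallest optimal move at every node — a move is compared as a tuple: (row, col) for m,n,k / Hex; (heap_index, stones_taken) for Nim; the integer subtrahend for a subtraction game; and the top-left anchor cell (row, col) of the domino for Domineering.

ply 1, X at X.O/.OX/X.O | (0,1)=+0→XXO/.OX/X.O; (1,0)=+1→X.O/XOX/X.O*; (2,1)=+0→X.O/.OX/XXO
ply 2: X.O/XOX/X.O is terminal -1 (O); from X.O/.OX/X.O depth 4

X's best at [X.O/.OX/X.O]: (1,0)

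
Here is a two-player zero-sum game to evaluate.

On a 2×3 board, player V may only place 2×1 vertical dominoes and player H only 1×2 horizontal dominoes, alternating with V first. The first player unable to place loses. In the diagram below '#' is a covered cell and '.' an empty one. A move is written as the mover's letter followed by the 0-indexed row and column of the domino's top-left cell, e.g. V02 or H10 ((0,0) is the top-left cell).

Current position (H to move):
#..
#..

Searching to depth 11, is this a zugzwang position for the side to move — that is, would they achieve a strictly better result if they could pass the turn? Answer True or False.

p1 H@[#../#..]: H01[###/#..]+1* H11[#../###]+1
p2 V@[###/#..] terminal -1; root [#../#..] d11
pass branch (V moves first from the same position):
  | p1 V@[#../#..]: V01[##./##.]+1* V02[#.#/#.#]+1
  | p2 H@[##./##.] terminal -1; root [#../#..] d11
H moving scores +1; H passing scores -1

zugzwang(#../#.., H) = False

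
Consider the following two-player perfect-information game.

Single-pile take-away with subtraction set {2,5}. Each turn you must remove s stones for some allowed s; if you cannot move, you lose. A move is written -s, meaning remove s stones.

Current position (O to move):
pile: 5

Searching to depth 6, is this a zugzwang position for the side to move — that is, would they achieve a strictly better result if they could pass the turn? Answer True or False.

zugzwang(5, O) = False

[5] O move#1: -2:-1/3, -5:+1/0*
[0] end (terminal -1, X#2); searched 5 to 6
pass branch (X moves first from the same position):
  | [5] X move#1: -2:-1/3, -5:+1/0*
  | [0] end (terminal -1, O#2); searched 5 to 6
O moving scores +1; O passing scores -1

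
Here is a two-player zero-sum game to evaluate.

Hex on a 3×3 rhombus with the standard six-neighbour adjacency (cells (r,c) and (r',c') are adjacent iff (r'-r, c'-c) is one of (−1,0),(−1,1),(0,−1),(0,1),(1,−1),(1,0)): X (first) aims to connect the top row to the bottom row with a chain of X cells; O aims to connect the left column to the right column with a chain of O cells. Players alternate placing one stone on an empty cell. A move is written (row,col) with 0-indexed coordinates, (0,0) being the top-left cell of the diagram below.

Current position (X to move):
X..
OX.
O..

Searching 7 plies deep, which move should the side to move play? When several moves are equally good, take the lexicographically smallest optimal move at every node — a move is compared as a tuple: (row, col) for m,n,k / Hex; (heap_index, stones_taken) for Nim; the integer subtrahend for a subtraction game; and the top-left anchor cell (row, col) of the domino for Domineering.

[X../OX./O..] X move#1: (0,1):-1/XX./OX./O.., (0,2):-1/X.X/OX./O.., (1,2):+1/X../OXX/O..*, (2,1):+1/X../OX./OX., (2,2):+1/X../OX./O.X
[X../OXX/O..] O move#2: (0,1):-1/XO./OXX/O..*, (0,2):-1/X.O/OXX/O.., (2,1):-1/X../OXX/OO., (2,2):-1/X../OXX/O.O
[XO./OXX/O..] X move#3: (0,2):+1/XOX/OXX/O..*, (2,1):-1/XO./OXX/OX., (2,2):-1/XO./OXX/O.X
[XOX/OXX/O..] O move#4: (2,1):-1/XOX/OXX/OO.*, (2,2):-1/XOX/OXX/O.O
[XOX/OXX/OO.] X move#5: (2,2):+1/XOX/OXX/OOX*
[XOX/OXX/OOX] end (terminal -1, O#6); searched X../OX./O.. to 7

X's best at [X../OX./O..]: (1,2)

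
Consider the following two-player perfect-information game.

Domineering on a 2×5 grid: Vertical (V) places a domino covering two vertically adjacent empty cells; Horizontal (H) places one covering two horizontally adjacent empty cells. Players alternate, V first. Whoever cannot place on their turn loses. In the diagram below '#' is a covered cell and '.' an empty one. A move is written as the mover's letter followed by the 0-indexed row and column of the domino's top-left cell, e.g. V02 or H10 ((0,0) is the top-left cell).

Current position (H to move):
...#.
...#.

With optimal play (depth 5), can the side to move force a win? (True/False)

H winning at [...#./...#.]: False

[...#./...#.] H move#1: H00:-1/##.#./...#.*, H01:-1/.###./...#., H10:-1/...#./##.#., H11:-1/...#./.###.
[##.#./...#.] V move#2: V02:+1/####./..##.*, V04:-1/##.##/...##
[####./..##.] H move#3: H10:-1/####./####.*
[####./####.] V move#4: V04:+1/#####/#####*
[#####/#####] end (terminal -1, H#5); searched ...#./...#. to 5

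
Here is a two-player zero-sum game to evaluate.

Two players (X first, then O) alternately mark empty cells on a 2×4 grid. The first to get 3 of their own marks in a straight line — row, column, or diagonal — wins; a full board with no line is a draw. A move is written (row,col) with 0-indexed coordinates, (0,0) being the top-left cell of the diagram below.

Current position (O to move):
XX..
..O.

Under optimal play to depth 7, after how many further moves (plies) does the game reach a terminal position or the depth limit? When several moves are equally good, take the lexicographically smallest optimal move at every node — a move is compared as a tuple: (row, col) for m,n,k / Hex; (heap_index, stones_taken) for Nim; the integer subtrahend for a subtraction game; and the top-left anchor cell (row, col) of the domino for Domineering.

ply 1, O at XX../..O. | (0,2)=+0→XXO./..O.*; (0,3)=-1→XX.O/..O.; (1,0)=-1→XX../O.O.; (1,1)=-1→XX../.OO.; (1,3)=-1→XX../..OO
ply 2, X at XXO./..O. | (0,3)=-1→XXOX/..O.; (1,0)=+0→XXO./X.O.*; (1,1)=+0→XXO./.XO.; (1,3)=+0→XXO./..OX
ply 3, O at XXO./X.O. | (0,3)=+0→XXOO/X.O.*; (1,1)=+0→XXO./XOO.; (1,3)=+0→XXO./X.OO
ply 4, X at XXOO/X.O. | (1,1)=+0→XXOO/XXO.*; (1,3)=+0→XXOO/X.OX
ply 5, O at XXOO/XXO. | (1,3)=+0→XXOO/XXOO*
ply 6: XXOO/XXOO is terminal +0 (X); from XX../..O. depth 7

PV length from [XX../..O.]: 5 plies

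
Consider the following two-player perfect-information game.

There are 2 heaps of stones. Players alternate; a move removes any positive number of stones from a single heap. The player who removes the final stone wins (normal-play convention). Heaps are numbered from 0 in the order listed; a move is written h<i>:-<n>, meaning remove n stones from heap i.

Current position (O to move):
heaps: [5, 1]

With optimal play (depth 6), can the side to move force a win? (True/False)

O winning at [(5,1)]: True

[(5,1)] O move#1: h0:-1:-1/(4,1), h0:-2:-1/(3,1), h0:-3:-1/(2,1), h0:-4:+1/(1,1)*, h0:-5:-1/(0,1), h1:-1:-1/(5,0)
[(1,1)] X move#2: h0:-1:-1/(0,1)*, h1:-1:-1/(1,0)
[(0,1)] O move#3: h1:-1:+1/(0,0)*
[(0,0)] end (terminal -1, X#4); searched (5,1) to 6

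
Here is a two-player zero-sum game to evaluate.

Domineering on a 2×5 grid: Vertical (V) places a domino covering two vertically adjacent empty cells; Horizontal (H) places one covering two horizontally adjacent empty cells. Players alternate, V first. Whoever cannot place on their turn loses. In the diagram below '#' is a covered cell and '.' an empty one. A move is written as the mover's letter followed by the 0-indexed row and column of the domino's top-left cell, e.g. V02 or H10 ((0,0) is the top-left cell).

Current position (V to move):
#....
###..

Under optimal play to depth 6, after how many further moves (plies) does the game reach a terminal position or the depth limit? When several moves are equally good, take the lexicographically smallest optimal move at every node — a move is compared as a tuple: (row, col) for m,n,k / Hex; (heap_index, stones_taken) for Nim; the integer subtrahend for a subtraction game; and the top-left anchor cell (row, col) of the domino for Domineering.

PV length from [#..../###..]: 3 plies

p1 V@[#..../###..]: V03[#..#./####.]+1* V04[#...#/###.#]-1
p2 H@[#..#./####.]: H01[####./####.]-1*
p3 V@[####./####.]: V04[#####/#####]+1*
p4 H@[#####/#####] terminal -1; root [#..../###..] d6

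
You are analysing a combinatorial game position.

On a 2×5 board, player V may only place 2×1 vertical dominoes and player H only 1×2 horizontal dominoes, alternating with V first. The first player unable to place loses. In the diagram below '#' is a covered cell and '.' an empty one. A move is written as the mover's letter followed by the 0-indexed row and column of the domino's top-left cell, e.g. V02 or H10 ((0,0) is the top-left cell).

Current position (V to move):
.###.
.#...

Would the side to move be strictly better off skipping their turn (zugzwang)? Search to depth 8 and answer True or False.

[.###./.#...] V move#1: V00:-1/####./##..., V04:+1/.####/.#..#*
[.####/.#..#] H move#2: H12:-1/.####/.####*
[.####/.####] V move#3: V00:+1/#####/#####*
[#####/#####] end (terminal -1, H#4); searched .###./.#... to 8
if V skipped the turn, H would face:
~ [.###./.#...] H move#1: H12:-1/.###./.###.*, H13:-1/.###./.#.##
~ [.###./.###.] V move#2: V00:+1/####./####.*, V04:+1/.####/.####
~ [####./####.] end (terminal -1, H#3); searched .###./.#... to 8
compare (V): move=+1 vs pass=+1

zugzwang(.###./.#..., V) = False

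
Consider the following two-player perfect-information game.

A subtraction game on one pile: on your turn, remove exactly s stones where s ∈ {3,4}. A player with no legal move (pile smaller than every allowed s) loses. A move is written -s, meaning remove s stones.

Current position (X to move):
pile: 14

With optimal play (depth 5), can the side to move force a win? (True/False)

X winning at [14]: False

[14] X move#1: -3:-1/11*, -4:-1/10
[11] O move#2: -3:+1/8*, -4:+1/7
[8] X move#3: -3:-1/5*, -4:-1/4
[5] O move#4: -3:+1/2*, -4:+1/1
[2] end (terminal -1, X#5); searched 14 to 5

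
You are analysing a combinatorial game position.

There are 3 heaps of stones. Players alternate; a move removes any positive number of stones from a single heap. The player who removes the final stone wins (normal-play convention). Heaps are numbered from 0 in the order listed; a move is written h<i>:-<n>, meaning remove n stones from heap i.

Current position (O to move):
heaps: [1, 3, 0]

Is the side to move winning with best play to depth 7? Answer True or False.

O winning at [(1,3,0)]: True

p1 O@[(1,3,0)]: h0:-1[(0,3,0)]-1 h1:-1[(1,2,0)]-1 h1:-2[(1,1,0)]+1* h1:-3[(1,0,0)]-1
p2 X@[(1,1,0)]: h0:-1[(0,1,0)]-1* h1:-1[(1,0,0)]-1
p3 O@[(0,1,0)]: h1:-1[(0,0,0)]+1*
p4 X@[(0,0,0)] terminal -1; root [(1,3,0)] d7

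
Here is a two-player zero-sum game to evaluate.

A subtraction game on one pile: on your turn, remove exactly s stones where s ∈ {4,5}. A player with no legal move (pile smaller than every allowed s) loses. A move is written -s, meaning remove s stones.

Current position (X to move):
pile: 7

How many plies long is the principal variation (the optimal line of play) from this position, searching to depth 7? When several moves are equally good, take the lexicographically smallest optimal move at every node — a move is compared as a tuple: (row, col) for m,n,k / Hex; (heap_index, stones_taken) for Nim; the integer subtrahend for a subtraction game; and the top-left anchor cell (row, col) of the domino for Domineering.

[7] X move#1: -4:+1/3*, -5:+1/2
[3] end (terminal -1, O#2); searched 7 to 7

PV length from [7]: 1 ply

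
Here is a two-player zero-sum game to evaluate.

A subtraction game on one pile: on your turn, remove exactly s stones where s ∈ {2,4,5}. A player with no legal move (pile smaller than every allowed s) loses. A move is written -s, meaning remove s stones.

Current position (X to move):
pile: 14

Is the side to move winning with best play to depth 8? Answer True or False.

X winning at [14]: False

ply 1, X at 14 | -2=-1→12*; -4=-1→10; -5=-1→9
ply 2, O at 12 | -2=-1→10; -4=+1→8*; -5=+1→7
ply 3, X at 8 | -2=-1→6*; -4=-1→4; -5=-1→3
ply 4, O at 6 | -2=-1→4; -4=-1→2; -5=+1→1*
ply 5: 1 is terminal -1 (X); from 14 depth 8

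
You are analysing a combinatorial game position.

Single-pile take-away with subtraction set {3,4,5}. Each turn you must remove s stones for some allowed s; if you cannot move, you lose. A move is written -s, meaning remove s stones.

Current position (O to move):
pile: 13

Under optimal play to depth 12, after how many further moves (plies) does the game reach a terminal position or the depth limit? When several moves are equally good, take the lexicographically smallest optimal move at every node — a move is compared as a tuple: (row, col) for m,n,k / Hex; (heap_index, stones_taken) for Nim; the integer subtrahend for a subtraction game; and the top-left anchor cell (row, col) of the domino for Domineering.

PV length from [13]: 3 plies

[13] O move#1: -3:+1/10*, -4:+1/9, -5:+1/8
[10] X move#2: -3:-1/7*, -4:-1/6, -5:-1/5
[7] O move#3: -3:-1/4, -4:-1/3, -5:+1/2*
[2] end (terminal -1, X#4); searched 13 to 12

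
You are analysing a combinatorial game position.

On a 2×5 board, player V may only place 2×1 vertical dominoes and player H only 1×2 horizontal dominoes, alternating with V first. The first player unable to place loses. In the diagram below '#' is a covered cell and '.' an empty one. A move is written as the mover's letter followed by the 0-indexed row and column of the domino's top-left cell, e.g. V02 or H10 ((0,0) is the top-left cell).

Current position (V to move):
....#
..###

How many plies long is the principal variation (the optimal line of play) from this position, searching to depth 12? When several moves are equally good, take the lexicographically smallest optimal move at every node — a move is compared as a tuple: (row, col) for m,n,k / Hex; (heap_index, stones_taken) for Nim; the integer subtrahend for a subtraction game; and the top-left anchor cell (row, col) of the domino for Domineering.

PV length from [....#/..###]: 3 plies

p1 V@[....#/..###]: V00[#...#/#.###]-1 V01[.#..#/.####]+1*
p2 H@[.#..#/.####]: H02[.####/.####]-1*
p3 V@[.####/.####]: V00[#####/#####]+1*
p4 H@[#####/#####] terminal -1; root [....#/..###] d12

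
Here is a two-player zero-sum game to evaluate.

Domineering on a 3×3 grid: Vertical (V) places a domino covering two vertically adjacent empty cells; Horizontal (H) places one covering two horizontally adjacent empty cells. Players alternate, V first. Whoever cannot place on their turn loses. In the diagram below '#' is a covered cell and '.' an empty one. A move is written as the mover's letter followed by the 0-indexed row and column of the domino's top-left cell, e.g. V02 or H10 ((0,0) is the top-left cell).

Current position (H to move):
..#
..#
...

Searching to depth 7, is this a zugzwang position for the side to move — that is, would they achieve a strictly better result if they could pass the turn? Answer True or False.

[..#/..#/...] H move#1: H00:-1/###/..#/..., H10:+1/..#/###/...*, H20:-1/..#/..#/##., H21:-1/..#/..#/.##
[..#/###/...] end (terminal -1, V#2); searched ..#/..#/... to 7
pass branch (V moves first from the same position):
  | [..#/..#/...] V move#1: V00:+1/#.#/#.#/...*, V01:+1/.##/.##/..., V10:+1/..#/#.#/#.., V11:+1/..#/.##/.#.
  | [#.#/#.#/...] H move#2: H20:-1/#.#/#.#/##.*, H21:-1/#.#/#.#/.##
  | [#.#/#.#/##.] V move#3: V01:+1/###/###/##.*
  | [###/###/##.] end (terminal -1, H#4); searched ..#/..#/... to 7
H moving scores +1; H passing scores -1

zugzwang(..#/..#/..., H) = False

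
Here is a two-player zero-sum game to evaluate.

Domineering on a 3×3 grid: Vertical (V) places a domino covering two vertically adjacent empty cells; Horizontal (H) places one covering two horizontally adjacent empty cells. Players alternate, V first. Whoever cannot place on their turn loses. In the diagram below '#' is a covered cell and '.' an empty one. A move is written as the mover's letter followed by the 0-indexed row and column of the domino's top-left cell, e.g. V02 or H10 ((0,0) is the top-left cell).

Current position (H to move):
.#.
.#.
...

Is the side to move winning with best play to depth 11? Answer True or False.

H winning at [.#./.#./...]: False

[.#./.#./...] H move#1: H20:-1/.#./.#./##.*, H21:-1/.#./.#./.##
[.#./.#./##.] V move#2: V00:+1/##./##./##.*, V02:+1/.##/.##/##., V12:+1/.#./.##/###
[##./##./##.] end (terminal -1, H#3); searched .#./.#./... to 11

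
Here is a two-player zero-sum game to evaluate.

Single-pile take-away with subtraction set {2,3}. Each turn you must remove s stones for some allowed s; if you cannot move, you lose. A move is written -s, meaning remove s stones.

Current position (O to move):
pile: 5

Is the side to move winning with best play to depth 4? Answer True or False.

O winning at [5]: False

[5] O move#1: -2:-1/3*, -3:-1/2
[3] X move#2: -2:+1/1*, -3:+1/0
[1] end (terminal -1, O#3); searched 5 to 4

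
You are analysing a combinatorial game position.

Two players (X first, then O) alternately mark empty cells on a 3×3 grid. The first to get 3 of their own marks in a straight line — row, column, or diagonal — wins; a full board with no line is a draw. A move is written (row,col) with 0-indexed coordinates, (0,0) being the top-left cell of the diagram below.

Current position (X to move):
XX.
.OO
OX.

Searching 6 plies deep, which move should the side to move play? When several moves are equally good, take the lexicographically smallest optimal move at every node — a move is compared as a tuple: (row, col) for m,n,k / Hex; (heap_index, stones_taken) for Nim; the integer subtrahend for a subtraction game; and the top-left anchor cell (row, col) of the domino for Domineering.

X's best at [XX./.OO/OX.]: (0,2)

p1 X@[XX./.OO/OX.]: (0,2)[XXX/.OO/OX.]+1* (1,0)[XX./XOO/OX.]-1 (2,2)[XX./.OO/OXX]-1
p2 O@[XXX/.OO/OX.] terminal -1; root [XX./.OO/OX.] d6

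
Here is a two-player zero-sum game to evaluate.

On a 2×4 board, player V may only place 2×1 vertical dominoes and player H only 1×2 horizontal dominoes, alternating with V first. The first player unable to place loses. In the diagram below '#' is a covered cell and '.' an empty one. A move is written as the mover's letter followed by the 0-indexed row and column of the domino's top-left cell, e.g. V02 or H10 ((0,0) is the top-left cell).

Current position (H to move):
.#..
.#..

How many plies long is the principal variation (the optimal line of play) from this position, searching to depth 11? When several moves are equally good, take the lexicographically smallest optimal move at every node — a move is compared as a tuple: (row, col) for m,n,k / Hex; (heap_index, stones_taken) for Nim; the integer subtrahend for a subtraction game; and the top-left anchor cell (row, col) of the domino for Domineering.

p1 H@[.#../.#..]: H02[.###/.#..]+1* H12[.#../.###]+1
p2 V@[.###/.#..]: V00[####/##..]-1*
p3 H@[####/##..]: H12[####/####]+1*
p4 V@[####/####] terminal -1; root [.#../.#..] d11

PV length from [.#../.#..]: 3 plies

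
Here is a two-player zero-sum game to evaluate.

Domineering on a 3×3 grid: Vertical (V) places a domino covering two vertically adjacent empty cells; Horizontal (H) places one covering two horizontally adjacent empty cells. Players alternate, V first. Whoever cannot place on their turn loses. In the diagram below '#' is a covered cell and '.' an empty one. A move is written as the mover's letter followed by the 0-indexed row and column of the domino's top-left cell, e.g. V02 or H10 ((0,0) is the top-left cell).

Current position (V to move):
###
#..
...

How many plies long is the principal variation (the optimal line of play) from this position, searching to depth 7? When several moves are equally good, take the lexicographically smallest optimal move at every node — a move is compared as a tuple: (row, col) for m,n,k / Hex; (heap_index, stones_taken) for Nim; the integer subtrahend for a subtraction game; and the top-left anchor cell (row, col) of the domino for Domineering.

PV length from [###/#../...]: 1 ply

p1 V@[###/#../...]: V11[###/##./.#.]+1* V12[###/#.#/..#]-1
p2 H@[###/##./.#.] terminal -1; root [###/#../...] d7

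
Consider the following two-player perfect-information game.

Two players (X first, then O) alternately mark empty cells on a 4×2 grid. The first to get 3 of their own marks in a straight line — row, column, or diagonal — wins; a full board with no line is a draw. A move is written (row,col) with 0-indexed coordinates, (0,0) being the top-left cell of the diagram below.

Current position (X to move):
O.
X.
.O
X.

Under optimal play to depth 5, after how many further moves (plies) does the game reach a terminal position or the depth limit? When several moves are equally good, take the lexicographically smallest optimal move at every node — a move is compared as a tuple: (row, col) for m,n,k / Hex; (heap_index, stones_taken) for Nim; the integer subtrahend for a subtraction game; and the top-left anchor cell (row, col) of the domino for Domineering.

PV length from [O./X./.O/X.]: 1 ply

ply 1, X at O./X./.O/X. | (0,1)=+0→OX/X./.O/X.; (1,1)=+0→O./XX/.O/X.; (2,0)=+1→O./X./XO/X.*; (3,1)=+0→O./X./.O/XX
ply 2: O./X./XO/X. is terminal -1 (O); from O./X./.O/X. depth 5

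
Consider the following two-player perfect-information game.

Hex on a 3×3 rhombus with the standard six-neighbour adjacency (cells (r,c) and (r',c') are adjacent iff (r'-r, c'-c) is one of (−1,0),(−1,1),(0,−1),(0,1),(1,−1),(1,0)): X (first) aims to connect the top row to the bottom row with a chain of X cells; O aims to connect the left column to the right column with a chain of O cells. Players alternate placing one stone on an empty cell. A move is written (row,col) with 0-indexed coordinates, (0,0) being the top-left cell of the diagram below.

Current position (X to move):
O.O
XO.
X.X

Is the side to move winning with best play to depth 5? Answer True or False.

X winning at [O.O/XO./X.X]: True

ply 1, X at O.O/XO./X.X | (0,1)=+1→OXO/XO./X.X*; (1,2)=-1→O.O/XOX/X.X; (2,1)=-1→O.O/XO./XXX
ply 2: OXO/XO./X.X is terminal -1 (O); from O.O/XO./X.X depth 5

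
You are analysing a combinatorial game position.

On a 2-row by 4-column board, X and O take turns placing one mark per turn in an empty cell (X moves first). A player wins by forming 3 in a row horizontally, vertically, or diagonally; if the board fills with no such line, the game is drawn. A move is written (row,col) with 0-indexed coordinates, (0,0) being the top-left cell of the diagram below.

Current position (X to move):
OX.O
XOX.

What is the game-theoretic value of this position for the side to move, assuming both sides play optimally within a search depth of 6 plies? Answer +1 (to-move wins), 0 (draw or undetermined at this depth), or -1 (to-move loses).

[OX.O/XOX.] X move#1: (0,2):+0/OXXO/XOX.*, (1,3):+0/OX.O/XOXX
[OXXO/XOX.] O move#2: (1,3):+0/OXXO/XOXO*
[OXXO/XOXO] end (terminal +0, X#3); searched OX.O/XOX. to 6

value(OX.O/XOX., X) = 0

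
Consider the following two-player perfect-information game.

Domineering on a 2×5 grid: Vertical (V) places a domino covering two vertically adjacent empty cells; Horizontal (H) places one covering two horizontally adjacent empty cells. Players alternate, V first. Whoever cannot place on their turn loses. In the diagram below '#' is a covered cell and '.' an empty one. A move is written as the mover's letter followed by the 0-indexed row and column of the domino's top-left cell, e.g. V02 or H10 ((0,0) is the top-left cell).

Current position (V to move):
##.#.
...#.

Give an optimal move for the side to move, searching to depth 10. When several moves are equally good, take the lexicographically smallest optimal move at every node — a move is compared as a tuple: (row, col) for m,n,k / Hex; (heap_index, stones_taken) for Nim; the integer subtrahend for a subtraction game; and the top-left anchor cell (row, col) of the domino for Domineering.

V's best at [##.#./...#.]: V02

[##.#./...#.] V move#1: V02:+1/####./..##.*, V04:-1/##.##/...##
[####./..##.] H move#2: H10:-1/####./####.*
[####./####.] V move#3: V04:+1/#####/#####*
[#####/#####] end (terminal -1, H#4); searched ##.#./...#. to 10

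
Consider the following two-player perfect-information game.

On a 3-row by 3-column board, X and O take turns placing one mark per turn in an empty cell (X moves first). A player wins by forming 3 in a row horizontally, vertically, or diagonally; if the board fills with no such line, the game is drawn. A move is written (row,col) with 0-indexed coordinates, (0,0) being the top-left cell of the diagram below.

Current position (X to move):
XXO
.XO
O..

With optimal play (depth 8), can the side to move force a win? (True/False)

X winning at [XXO/.XO/O..]: True

[XXO/.XO/O..] X move#1: (1,0):-1/XXO/XXO/O.., (2,1):+1/XXO/.XO/OX.*, (2,2):+1/XXO/.XO/O.X
[XXO/.XO/OX.] end (terminal -1, O#2); searched XXO/.XO/O.. to 8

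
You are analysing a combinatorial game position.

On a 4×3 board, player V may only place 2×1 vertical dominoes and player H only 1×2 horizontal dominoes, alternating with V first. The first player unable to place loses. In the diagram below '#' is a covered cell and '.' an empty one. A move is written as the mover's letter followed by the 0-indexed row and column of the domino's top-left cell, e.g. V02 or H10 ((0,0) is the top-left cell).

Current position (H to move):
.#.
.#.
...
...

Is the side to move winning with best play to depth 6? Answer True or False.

H winning at [.#./.#./.../...]: False

p1 H@[.#./.#./.../...]: H20[.#./.#./##./...]-1* H21[.#./.#./.##/...]-1 H30[.#./.#./.../##.]-1 H31[.#./.#./.../.##]-1
p2 V@[.#./.#./##./...]: V00[##./##./##./...]+1* V02[.##/.##/##./...]+1 V12[.#./.##/###/...]+1 V22[.#./.#./###/..#]+1
p3 H@[##./##./##./...]: H30[##./##./##./##.]-1* H31[##./##./##./.##]-1
p4 V@[##./##./##./##.]: V02[###/###/##./##.]+1* V12[##./###/###/##.]+1 V22[##./##./###/###]+1
p5 H@[###/###/##./##.] terminal -1; root [.#./.#./.../...] d6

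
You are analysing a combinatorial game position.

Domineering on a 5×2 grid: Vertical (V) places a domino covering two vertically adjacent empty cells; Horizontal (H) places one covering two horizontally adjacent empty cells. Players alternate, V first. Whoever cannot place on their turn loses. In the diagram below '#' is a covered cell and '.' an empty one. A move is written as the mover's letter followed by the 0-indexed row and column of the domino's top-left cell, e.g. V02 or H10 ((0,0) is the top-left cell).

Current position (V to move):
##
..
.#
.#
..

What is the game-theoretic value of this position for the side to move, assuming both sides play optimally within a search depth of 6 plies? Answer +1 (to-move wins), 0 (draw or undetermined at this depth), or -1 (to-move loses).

[##/../.#/.#/..] V move#1: V10:-1/##/#./##/.#/..*, V20:-1/##/../##/##/.., V30:-1/##/../.#/##/#.
[##/#./##/.#/..] H move#2: H40:+1/##/#./##/.#/##*
[##/#./##/.#/##] end (terminal -1, V#3); searched ##/../.#/.#/.. to 6

value(##/../.#/.#/.., V) = -1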